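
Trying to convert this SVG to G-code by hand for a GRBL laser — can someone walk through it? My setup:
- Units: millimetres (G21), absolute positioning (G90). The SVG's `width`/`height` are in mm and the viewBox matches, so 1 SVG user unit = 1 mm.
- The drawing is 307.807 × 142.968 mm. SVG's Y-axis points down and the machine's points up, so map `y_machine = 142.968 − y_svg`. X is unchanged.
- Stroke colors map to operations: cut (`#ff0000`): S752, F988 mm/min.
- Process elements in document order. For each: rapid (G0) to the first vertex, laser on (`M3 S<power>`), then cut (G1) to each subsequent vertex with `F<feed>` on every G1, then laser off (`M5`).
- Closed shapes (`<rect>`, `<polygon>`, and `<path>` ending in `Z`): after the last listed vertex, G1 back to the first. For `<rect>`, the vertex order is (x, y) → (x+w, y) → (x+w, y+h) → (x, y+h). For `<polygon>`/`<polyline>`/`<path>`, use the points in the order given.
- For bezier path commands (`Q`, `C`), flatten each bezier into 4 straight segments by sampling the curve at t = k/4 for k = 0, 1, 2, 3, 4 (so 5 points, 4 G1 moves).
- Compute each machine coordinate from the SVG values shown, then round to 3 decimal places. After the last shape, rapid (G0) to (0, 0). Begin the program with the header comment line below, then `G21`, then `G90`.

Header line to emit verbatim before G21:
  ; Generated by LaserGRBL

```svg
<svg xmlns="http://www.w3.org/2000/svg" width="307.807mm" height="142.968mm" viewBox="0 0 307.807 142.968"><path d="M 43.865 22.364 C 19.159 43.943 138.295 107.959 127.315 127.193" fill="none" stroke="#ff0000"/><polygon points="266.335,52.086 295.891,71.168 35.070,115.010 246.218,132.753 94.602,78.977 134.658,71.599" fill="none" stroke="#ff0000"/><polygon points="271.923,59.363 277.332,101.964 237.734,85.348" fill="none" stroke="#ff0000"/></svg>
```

Since the viewBox matches the mm dimensions, user units are millimetres directly. The only transform is the Y-flip y_m = 142.968 − y_svg.

Shape 1 is a cubic bezier drawn with `<path>`. Its stroke #ff0000 means cut at S752, F988. After flipping Y the toolpath is (43.865,120.604) → (48.025,97.826) → (80.443,67.310) → (115.434,37.234) → (127.315,15.775).

Shape 2 is a closed polygon drawn with `<polygon>`. Its stroke #ff0000 means cut at S752, F988. After flipping Y the toolpath is (266.335,90.882) → (295.891,71.800) → (35.070,27.958) → (246.218,10.215) → (94.602,63.991) → (134.658,71.369) → (266.335,90.882), returning to the start.

Shape 3 is a regular polygon drawn with `<polygon>`. Its stroke #ff0000 means cut at S752, F988. After flipping Y the toolpath is (271.923,83.605) → (277.332,41.004) → (237.734,57.620) → (271.923,83.605), returning to the start.

; Generated by LaserGRBL
G21
G90
G0 X43.865 Y120.604
M3 S752
G1 X48.025 Y97.826 F988
G1 X80.443 Y67.310 F988
G1 X115.434 Y37.234 F988
G1 X127.315 Y15.775 F988
M5
G0 X266.335 Y90.882
M3 S752
G1 X295.891 Y71.800 F988
G1 X35.070 Y27.958 F988
G1 X246.218 Y10.215 F988
G1 X94.602 Y63.991 F988
G1 X134.658 Y71.369 F988
G1 X266.335 Y90.882 F988
M5
G0 X271.923 Y83.605
M3 S752
G1 X277.332 Y41.004 F988
G1 X237.734 Y57.620 F988
G1 X271.923 Y83.605 F988
M5
G0 X0.000 Y0.000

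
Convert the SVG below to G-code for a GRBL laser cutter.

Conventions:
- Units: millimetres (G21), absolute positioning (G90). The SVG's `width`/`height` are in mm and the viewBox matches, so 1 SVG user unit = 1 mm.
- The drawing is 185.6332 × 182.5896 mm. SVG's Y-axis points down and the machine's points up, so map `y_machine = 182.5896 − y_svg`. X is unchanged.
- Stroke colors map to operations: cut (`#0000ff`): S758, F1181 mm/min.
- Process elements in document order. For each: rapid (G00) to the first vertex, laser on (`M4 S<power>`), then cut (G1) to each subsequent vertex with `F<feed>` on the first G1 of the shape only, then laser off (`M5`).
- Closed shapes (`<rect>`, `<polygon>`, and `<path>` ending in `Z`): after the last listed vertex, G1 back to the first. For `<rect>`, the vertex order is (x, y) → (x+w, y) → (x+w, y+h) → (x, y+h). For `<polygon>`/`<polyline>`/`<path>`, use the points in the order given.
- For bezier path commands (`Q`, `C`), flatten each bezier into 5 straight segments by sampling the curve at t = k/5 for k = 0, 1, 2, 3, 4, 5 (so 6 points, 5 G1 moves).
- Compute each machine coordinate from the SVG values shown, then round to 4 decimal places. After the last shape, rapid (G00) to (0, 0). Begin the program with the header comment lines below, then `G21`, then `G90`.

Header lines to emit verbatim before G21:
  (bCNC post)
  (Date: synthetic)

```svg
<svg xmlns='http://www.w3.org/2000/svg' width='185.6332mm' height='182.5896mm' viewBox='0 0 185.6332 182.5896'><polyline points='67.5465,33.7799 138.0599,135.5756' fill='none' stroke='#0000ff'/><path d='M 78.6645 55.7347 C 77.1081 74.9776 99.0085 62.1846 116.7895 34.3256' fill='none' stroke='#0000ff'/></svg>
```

(bCNC post)
(Date: synthetic)
G21
G90
G00 X67.5465 Y148.8097
M4 S758
G1 X138.0599 Y47.0140 F1181
M5
G00 X78.6645 Y126.8549
M4 S758
G1 X80.3249 Y119.0177 F1181
G1 X86.2912 Y118.0546
G1 X95.2399 Y123.1510
G1 X105.8472 Y133.4923
G1 X116.7895 Y148.2640
M5
G00 X0.0000 Y0.0000

Since the viewBox matches the mm dimensions, user units are millimetres directly. The only transform is the Y-flip y_m = 182.5896 − y_svg.

Shape 1 is a line segment drawn with `<polyline>`. Its stroke #0000ff means cut at S758, F1181. After flipping Y the toolpath is (67.5465,148.8097) → (138.0599,47.0140).

Shape 2 is a cubic bezier drawn with `<path>`. Its stroke #0000ff means cut at S758, F1181. After flipping Y the toolpath is (78.6645,126.8549) → (80.3249,119.0177) → (86.2912,118.0546) → (95.2399,123.1510) → (105.8472,133.4923) → (116.7895,148.2640).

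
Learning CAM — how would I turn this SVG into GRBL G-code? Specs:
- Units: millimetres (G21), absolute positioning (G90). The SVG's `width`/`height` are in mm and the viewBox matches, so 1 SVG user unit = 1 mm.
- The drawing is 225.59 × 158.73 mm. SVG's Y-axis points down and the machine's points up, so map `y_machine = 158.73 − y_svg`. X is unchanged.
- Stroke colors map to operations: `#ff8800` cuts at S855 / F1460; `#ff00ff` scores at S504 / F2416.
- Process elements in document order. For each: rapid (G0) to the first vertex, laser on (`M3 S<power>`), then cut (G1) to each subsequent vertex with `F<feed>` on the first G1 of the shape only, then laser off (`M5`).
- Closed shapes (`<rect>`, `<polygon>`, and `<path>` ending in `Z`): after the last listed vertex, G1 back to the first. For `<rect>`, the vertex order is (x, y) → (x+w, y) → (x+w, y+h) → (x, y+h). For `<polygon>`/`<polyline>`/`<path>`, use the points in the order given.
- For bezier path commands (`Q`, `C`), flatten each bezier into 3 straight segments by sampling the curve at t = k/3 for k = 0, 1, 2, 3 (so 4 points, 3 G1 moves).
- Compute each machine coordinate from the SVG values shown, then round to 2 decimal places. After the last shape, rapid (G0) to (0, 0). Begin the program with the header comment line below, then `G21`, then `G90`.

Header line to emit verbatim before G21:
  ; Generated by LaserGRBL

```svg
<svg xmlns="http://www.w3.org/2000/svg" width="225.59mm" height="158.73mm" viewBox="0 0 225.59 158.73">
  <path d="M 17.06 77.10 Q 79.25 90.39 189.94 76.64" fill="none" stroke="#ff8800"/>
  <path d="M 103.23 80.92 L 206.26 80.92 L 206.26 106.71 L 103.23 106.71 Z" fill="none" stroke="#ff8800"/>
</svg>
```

; Generated by LaserGRBL
G21
G90
G0 X17.06 Y81.63
M3 S855
G1 X63.91 Y75.77 F1460
G1 X121.54 Y75.93
G1 X189.94 Y82.09
M5
G0 X103.23 Y77.81
M3 S855
G1 X206.26 Y77.81 F1460
G1 X206.26 Y52.02
G1 X103.23 Y52.02
G1 X103.23 Y77.81
M5
G0 X0.00 Y0.00

Since the viewBox matches the mm dimensions, user units are millimetres directly. The only transform is the Y-flip y_m = 158.73 − y_svg.

Shape 1 is a quadratic bezier drawn with `<path>`. Its stroke #ff8800 means cut at S855, F1460. After flipping Y the toolpath is (17.06,81.63) → (63.91,75.77) → (121.54,75.93) → (189.94,82.09).

Shape 2 is a rectangle drawn with `<path>`. Its stroke #ff8800 means cut at S855, F1460. After flipping Y the toolpath is (103.23,77.81) → (206.26,77.81) → (206.26,52.02) → (103.23,52.02) → (103.23,77.81), returning to the start.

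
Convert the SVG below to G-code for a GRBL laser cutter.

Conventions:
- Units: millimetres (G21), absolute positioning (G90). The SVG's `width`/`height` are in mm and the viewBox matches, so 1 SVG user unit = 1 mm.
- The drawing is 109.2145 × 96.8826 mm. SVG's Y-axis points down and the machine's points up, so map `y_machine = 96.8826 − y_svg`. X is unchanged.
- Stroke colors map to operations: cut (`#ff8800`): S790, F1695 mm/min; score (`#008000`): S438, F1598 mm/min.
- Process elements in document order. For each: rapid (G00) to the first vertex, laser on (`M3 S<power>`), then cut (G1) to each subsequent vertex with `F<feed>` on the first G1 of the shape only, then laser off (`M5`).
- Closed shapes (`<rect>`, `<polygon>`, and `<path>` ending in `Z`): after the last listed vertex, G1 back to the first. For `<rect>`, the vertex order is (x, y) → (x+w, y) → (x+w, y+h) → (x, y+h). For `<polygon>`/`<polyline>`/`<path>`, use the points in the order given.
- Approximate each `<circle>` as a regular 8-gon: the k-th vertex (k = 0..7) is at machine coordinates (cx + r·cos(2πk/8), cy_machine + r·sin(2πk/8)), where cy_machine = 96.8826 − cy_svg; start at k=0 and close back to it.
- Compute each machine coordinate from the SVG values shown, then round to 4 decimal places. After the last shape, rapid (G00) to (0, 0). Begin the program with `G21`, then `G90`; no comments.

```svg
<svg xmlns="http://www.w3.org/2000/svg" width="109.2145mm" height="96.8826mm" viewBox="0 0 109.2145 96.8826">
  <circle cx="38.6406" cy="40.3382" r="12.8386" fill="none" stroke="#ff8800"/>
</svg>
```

viewBox `0 0 109.2145 96.8826` with mm width/height → 1 unit = 1 mm. Flip: y_m = 96.8826 − y_svg.

**Shape 1** — `<circle>` circle, stroke `#ff8800` → cut (S790, F1695). Machine vertices: (51.4792,56.5444) → (47.7189,65.6227) → (38.6406,69.3830) → (29.5623,65.6227) → (25.8020,56.5444) → (29.5623,47.4661) → (38.6406,43.7058) → (47.7189,47.4661) → (51.4792,56.5444). Closed: final G1 returns to the first vertex.

G21
G90
G00 X51.4792 Y56.5444
M3 S790
G1 X47.7189 Y65.6227 F1695
G1 X38.6406 Y69.3830
G1 X29.5623 Y65.6227
G1 X25.8020 Y56.5444
G1 X29.5623 Y47.4661
G1 X38.6406 Y43.7058
G1 X47.7189 Y47.4661
G1 X51.4792 Y56.5444
M5
G00 X0.0000 Y0.0000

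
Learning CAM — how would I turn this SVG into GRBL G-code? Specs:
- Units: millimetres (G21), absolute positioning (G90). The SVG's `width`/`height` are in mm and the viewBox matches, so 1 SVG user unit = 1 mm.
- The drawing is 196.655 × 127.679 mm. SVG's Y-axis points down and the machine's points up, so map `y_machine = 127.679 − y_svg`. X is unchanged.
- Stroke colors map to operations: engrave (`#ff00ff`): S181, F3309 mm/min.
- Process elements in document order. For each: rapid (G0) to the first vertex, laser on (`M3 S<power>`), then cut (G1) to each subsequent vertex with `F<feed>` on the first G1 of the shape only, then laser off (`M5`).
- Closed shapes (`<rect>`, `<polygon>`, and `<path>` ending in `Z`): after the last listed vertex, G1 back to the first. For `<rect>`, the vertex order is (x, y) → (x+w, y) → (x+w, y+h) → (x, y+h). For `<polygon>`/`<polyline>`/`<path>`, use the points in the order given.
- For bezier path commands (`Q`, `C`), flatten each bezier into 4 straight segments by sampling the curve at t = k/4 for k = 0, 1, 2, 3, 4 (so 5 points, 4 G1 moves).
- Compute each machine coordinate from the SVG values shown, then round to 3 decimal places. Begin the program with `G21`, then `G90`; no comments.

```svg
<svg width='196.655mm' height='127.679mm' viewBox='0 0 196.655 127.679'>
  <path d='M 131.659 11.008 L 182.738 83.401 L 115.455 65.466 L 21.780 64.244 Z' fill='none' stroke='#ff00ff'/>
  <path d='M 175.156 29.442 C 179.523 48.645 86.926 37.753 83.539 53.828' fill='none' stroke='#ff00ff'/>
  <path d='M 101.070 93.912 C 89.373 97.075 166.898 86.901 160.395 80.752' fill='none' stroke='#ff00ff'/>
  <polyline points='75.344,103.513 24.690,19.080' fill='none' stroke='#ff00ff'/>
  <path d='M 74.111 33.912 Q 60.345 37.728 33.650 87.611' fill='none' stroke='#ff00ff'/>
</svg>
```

1 u = 1 mm; y_m = 127.679 − y.

[1] `<path>` closed polygon, #ff00ff→engrave S181 F3309: (131.659,116.671) → (182.738,44.278) → (115.455,62.213) → (21.780,63.435) → (131.659,116.671) (closed)

[2] `<path>` cubic bezier, #ff00ff→engrave S181 F3309: (175.156,98.237) → (163.159,88.586) → (132.255,84.871) → (99.897,81.743) → (83.539,73.851)

[3] `<path>` cubic bezier, #ff00ff→engrave S181 F3309: (101.070,33.767) → (106.319,33.624) → (128.785,36.855) → (152.224,41.832) → (160.395,46.927)

[4] `<polyline>` line segment, #ff00ff→engrave S181 F3309: (75.344,24.166) → (24.690,108.599)

[5] `<path>` quadratic bezier, #ff00ff→engrave S181 F3309: (74.111,93.767) → (66.420,88.980) → (57.113,78.434) → (46.189,62.130) → (33.650,40.068)

G21
G90
G0 X131.659 Y116.671
M3 S181
G1 X182.738 Y44.278 F3309
G1 X115.455 Y62.213
G1 X21.780 Y63.435
G1 X131.659 Y116.671
M5
G0 X175.156 Y98.237
M3 S181
G1 X163.159 Y88.586 F3309
G1 X132.255 Y84.871
G1 X99.897 Y81.743
G1 X83.539 Y73.851
M5
G0 X101.070 Y33.767
M3 S181
G1 X106.319 Y33.624 F3309
G1 X128.785 Y36.855
G1 X152.224 Y41.832
G1 X160.395 Y46.927
M5
G0 X75.344 Y24.166
M3 S181
G1 X24.690 Y108.599 F3309
M5
G0 X74.111 Y93.767
M3 S181
G1 X66.420 Y88.980 F3309
G1 X57.113 Y78.434
G1 X46.189 Y62.130
G1 X33.650 Y40.068
M5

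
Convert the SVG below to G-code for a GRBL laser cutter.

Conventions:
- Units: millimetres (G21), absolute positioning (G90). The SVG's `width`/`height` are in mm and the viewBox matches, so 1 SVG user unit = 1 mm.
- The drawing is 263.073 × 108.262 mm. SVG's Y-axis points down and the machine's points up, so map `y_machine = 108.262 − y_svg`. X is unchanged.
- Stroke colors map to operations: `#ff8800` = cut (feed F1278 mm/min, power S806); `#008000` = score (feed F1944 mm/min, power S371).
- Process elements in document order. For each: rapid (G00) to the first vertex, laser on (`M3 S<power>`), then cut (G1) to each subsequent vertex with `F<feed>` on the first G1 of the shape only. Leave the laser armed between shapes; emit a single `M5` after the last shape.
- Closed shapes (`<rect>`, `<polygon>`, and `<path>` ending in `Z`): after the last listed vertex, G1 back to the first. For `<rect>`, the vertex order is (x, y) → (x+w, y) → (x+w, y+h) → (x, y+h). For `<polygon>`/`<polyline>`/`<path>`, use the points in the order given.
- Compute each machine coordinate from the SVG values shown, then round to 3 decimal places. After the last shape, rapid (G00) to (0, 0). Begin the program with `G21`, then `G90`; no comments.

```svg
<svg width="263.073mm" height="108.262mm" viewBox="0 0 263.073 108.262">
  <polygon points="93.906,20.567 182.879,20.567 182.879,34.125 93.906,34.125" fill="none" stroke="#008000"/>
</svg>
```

Since the viewBox matches the mm dimensions, user units are millimetres directly. The only transform is the Y-flip y_m = 108.262 − y_svg.

Shape 1 is a rectangle drawn with `<polygon>`. Its stroke #008000 means score at S371, F1944. After flipping Y the toolpath is (93.906,87.695) → (182.879,87.695) → (182.879,74.137) → (93.906,74.137) → (93.906,87.695), returning to the start.

G21
G90
G00 X93.906 Y87.695
M3 S371
G1 X182.879 Y87.695 F1944
G1 X182.879 Y74.137
G1 X93.906 Y74.137
G1 X93.906 Y87.695
M5
G00 X0.000 Y0.000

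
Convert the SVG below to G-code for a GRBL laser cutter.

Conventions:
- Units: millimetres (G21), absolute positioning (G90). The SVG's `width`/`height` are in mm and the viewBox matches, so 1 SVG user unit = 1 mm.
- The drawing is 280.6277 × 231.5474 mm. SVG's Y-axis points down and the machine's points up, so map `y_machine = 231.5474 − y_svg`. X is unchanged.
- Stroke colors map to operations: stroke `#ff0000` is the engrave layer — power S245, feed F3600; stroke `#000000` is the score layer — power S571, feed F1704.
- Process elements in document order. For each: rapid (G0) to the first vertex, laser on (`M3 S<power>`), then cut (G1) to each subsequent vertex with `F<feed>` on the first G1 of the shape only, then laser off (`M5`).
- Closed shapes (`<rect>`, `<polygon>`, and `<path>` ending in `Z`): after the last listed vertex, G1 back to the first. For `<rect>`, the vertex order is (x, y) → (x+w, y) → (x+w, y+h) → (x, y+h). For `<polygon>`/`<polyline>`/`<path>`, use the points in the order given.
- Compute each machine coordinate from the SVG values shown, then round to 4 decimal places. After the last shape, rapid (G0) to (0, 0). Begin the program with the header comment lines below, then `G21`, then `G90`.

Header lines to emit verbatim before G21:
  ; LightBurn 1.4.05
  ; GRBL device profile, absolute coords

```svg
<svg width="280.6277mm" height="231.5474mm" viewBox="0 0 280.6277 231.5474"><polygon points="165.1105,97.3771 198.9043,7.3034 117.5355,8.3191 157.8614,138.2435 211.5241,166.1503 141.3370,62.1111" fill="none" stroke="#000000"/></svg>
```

viewBox `0 0 280.6277 231.5474` with mm width/height → 1 unit = 1 mm. Flip: y_m = 231.5474 − y_svg.

**Shape 1** — `<polygon>` closed polygon, stroke `#000000` → score (S571, F1704). Machine vertices: (165.1105,134.1703) → (198.9043,224.2440) → (117.5355,223.2283) → (157.8614,93.3039) → (211.5241,65.3971) → (141.3370,169.4363) → (165.1105,134.1703). Closed: final G1 returns to the first vertex.

; LightBurn 1.4.05
; GRBL device profile, absolute coords
G21
G90
G0 X165.1105 Y134.1703
M3 S571
G1 X198.9043 Y224.2440 F1704
G1 X117.5355 Y223.2283
G1 X157.8614 Y93.3039
G1 X211.5241 Y65.3971
G1 X141.3370 Y169.4363
G1 X165.1105 Y134.1703
M5
G0 X0.0000 Y0.0000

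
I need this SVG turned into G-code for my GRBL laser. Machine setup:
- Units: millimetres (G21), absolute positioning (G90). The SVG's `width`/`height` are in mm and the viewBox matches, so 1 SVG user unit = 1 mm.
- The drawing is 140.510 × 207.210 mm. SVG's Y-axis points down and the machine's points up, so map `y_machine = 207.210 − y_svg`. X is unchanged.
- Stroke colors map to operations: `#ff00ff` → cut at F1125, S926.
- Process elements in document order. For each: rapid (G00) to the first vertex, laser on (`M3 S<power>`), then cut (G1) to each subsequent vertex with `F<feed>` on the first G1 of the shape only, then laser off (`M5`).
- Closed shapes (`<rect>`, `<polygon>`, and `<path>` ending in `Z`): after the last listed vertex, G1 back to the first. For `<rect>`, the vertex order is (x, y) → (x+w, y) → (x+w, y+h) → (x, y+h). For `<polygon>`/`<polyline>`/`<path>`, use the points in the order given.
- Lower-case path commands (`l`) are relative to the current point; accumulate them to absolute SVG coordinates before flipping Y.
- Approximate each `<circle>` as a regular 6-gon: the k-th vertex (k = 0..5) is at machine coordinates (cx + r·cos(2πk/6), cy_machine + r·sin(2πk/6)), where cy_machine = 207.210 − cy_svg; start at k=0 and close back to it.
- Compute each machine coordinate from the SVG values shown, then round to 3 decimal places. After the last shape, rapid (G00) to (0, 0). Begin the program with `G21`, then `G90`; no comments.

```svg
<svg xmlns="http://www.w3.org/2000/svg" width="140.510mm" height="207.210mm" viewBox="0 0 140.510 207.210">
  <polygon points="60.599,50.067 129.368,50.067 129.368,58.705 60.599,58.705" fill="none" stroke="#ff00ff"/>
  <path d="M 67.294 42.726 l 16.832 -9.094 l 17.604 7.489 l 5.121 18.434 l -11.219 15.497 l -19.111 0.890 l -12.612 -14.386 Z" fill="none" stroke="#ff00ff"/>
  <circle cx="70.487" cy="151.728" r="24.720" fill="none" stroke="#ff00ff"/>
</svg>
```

viewBox `0 0 140.510 207.210` with mm width/height → 1 unit = 1 mm. Flip: y_m = 207.210 − y_svg.

**Shape 1** — `<polygon>` rectangle, stroke `#ff00ff` → cut (S926, F1125). Machine vertices: (60.599,157.143) → (129.368,157.143) → (129.368,148.505) → (60.599,148.505) → (60.599,157.143). Closed: final G1 returns to the first vertex.

**Shape 2** — `<path>` regular polygon, stroke `#ff00ff` → cut (S926, F1125). Machine vertices: (67.294,164.484) → (84.126,173.578) → (101.730,166.089) → (106.851,147.655) → (95.632,132.158) → (76.521,131.268) → (63.909,145.654) → (67.294,164.484). Closed: final G1 returns to the first vertex.

**Shape 3** — `<circle>` circle, stroke `#ff00ff` → cut (S926, F1125). Machine vertices: (95.207,55.482) → (82.847,76.890) → (58.127,76.890) → (45.767,55.482) → (58.127,34.074) → (82.847,34.074) → (95.207,55.482). Closed: final G1 returns to the first vertex.

G21
G90
G00 X60.599 Y157.143
M3 S926
G1 X129.368 Y157.143 F1125
G1 X129.368 Y148.505
G1 X60.599 Y148.505
G1 X60.599 Y157.143
M5
G00 X67.294 Y164.484
M3 S926
G1 X84.126 Y173.578 F1125
G1 X101.730 Y166.089
G1 X106.851 Y147.655
G1 X95.632 Y132.158
G1 X76.521 Y131.268
G1 X63.909 Y145.654
G1 X67.294 Y164.484
M5
G00 X95.207 Y55.482
M3 S926
G1 X82.847 Y76.890 F1125
G1 X58.127 Y76.890
G1 X45.767 Y55.482
G1 X58.127 Y34.074
G1 X82.847 Y34.074
G1 X95.207 Y55.482
M5
G00 X0.000 Y0.000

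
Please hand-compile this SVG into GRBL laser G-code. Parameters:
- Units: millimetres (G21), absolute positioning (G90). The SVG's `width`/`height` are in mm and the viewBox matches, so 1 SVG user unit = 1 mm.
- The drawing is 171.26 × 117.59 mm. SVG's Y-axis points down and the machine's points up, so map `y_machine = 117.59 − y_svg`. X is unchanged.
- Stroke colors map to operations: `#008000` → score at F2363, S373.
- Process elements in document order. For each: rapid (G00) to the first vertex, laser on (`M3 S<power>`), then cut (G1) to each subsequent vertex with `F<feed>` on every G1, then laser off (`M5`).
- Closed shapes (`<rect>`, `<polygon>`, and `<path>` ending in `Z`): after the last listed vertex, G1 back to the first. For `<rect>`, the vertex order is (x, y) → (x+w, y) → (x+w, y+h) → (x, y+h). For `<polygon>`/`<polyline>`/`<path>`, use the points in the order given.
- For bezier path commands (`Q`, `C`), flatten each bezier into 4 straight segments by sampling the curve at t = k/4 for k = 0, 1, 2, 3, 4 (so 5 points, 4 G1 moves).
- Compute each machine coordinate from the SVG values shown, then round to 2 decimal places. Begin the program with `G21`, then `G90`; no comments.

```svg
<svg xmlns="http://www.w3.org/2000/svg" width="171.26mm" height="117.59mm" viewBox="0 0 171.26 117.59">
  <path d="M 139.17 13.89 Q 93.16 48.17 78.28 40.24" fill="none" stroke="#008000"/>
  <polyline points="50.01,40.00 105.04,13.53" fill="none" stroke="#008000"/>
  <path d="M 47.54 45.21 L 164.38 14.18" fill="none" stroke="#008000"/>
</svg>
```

G21
G90
G00 X139.17 Y103.70
M3 S373
G1 X118.11 Y89.20 F2363
G1 X100.94 Y79.97 F2363
G1 X87.67 Y76.02 F2363
G1 X78.28 Y77.35 F2363
M5
G00 X50.01 Y77.59
M3 S373
G1 X105.04 Y104.06 F2363
M5
G00 X47.54 Y72.38
M3 S373
G1 X164.38 Y103.41 F2363
M5

1 u = 1 mm; y_m = 117.59 − y.

[1] `<path>` quadratic bezier, #008000→score S373 F2363: (139.17,103.70) → (118.11,89.20) → (100.94,79.97) → (87.67,76.02) → (78.28,77.35)

[2] `<polyline>` line segment, #008000→score S373 F2363: (50.01,77.59) → (105.04,104.06)

[3] `<path>` line segment, #008000→score S373 F2363: (47.54,72.38) → (164.38,103.41)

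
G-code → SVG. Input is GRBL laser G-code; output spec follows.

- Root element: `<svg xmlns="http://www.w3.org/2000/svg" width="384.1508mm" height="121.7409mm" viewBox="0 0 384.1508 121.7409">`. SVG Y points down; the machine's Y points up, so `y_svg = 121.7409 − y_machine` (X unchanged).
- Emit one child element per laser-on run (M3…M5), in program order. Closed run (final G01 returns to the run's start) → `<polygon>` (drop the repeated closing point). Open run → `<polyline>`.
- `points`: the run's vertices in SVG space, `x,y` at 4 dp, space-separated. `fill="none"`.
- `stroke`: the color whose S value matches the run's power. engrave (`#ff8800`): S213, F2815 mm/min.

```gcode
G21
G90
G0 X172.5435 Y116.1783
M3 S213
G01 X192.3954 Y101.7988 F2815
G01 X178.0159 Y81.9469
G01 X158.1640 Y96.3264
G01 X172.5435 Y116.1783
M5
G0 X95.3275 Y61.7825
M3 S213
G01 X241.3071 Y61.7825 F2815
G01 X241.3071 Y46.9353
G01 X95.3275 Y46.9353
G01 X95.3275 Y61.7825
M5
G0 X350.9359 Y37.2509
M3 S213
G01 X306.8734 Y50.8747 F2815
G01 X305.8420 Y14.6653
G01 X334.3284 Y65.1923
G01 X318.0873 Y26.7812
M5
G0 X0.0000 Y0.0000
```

<svg xmlns="http://www.w3.org/2000/svg" width="384.1508mm" height="121.7409mm" viewBox="0 0 384.1508 121.7409">
  <polygon points="172.5435,5.5626 192.3954,19.9421 178.0159,39.7940 158.1640,25.4145" fill="none" stroke="#ff8800"/>
  <polygon points="95.3275,59.9584 241.3071,59.9584 241.3071,74.8056 95.3275,74.8056" fill="none" stroke="#ff8800"/>
  <polyline points="350.9359,84.4900 306.8734,70.8662 305.8420,107.0756 334.3284,56.5486 318.0873,94.9597" fill="none" stroke="#ff8800"/>
</svg>

Each laser-on run becomes one SVG element. Flip Y back into SVG space with y_svg = 121.7409 − y_machine. Every run uses S213, so all elements get stroke `#ff8800` (engrave).

Run 1: The run returns to its start, so emit a `<polygon>` with points (Y-flipped): 172.5435,5.5626 192.3954,19.9421 178.0159,39.7940 158.1640,25.4145.

Run 2: The run returns to its start, so emit a `<polygon>` with points (Y-flipped): 95.3275,59.9584 241.3071,59.9584 241.3071,74.8056 95.3275,74.8056.

Run 3: The run is open, so emit a `<polyline>` with points (Y-flipped): 350.9359,84.4900 306.8734,70.8662 305.8420,107.0756 334.3284,56.5486 318.0873,94.9597.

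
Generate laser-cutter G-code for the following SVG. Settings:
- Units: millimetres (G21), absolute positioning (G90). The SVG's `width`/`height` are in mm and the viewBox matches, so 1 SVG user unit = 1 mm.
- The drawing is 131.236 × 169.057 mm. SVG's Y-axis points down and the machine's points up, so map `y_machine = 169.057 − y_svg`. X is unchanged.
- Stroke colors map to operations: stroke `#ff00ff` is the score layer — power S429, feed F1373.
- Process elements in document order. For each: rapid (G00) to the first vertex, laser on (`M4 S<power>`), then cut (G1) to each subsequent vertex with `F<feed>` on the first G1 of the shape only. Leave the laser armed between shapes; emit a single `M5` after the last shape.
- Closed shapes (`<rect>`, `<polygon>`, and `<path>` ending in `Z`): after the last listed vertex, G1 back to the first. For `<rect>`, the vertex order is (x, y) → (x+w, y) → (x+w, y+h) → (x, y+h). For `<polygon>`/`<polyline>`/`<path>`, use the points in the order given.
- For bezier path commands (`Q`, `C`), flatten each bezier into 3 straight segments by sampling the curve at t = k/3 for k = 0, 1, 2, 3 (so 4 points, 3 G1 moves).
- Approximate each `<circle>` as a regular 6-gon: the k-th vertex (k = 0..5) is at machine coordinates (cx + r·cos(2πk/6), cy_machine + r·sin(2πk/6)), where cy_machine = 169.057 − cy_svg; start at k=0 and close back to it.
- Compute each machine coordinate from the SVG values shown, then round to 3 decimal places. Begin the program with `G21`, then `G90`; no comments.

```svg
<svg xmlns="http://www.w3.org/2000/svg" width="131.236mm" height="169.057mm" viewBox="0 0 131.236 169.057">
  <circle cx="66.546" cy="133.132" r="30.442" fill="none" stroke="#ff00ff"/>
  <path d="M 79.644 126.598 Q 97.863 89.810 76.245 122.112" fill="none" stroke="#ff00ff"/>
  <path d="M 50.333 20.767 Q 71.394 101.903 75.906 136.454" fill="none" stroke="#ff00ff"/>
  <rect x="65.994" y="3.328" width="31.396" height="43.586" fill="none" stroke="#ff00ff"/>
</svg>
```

G21
G90
G00 X96.988 Y35.925
M4 S429
G1 X81.767 Y62.289 F1373
G1 X51.325 Y62.289
G1 X36.104 Y35.925
G1 X51.325 Y9.561
G1 X81.767 Y9.561
G1 X96.988 Y35.925
G00 X79.644 Y42.459
M4 S429
G1 X87.364 Y59.308 F1373
G1 X86.231 Y60.803
G1 X76.245 Y46.945
G00 X50.333 Y148.290
M4 S429
G1 X62.535 Y99.375 F1373
G1 X71.059 Y60.813
G1 X75.906 Y32.603
G00 X65.994 Y165.729
M4 S429
G1 X97.390 Y165.729 F1373
G1 X97.390 Y122.143
G1 X65.994 Y122.143
G1 X65.994 Y165.729
M5

1 u = 1 mm; y_m = 169.057 − y.

[1] `<circle>` circle, #ff00ff→score S429 F1373: (96.988,35.925) → (81.767,62.289) → (51.325,62.289) → (36.104,35.925) → (51.325,9.561) → (81.767,9.561) → (96.988,35.925) (closed)

[2] `<path>` quadratic bezier, #ff00ff→score S429 F1373: (79.644,42.459) → (87.364,59.308) → (86.231,60.803) → (76.245,46.945)

[3] `<path>` quadratic bezier, #ff00ff→score S429 F1373: (50.333,148.290) → (62.535,99.375) → (71.059,60.813) → (75.906,32.603)

[4] `<rect>` rectangle, #ff00ff→score S429 F1373: (65.994,165.729) → (97.390,165.729) → (97.390,122.143) → (65.994,122.143) → (65.994,165.729) (closed)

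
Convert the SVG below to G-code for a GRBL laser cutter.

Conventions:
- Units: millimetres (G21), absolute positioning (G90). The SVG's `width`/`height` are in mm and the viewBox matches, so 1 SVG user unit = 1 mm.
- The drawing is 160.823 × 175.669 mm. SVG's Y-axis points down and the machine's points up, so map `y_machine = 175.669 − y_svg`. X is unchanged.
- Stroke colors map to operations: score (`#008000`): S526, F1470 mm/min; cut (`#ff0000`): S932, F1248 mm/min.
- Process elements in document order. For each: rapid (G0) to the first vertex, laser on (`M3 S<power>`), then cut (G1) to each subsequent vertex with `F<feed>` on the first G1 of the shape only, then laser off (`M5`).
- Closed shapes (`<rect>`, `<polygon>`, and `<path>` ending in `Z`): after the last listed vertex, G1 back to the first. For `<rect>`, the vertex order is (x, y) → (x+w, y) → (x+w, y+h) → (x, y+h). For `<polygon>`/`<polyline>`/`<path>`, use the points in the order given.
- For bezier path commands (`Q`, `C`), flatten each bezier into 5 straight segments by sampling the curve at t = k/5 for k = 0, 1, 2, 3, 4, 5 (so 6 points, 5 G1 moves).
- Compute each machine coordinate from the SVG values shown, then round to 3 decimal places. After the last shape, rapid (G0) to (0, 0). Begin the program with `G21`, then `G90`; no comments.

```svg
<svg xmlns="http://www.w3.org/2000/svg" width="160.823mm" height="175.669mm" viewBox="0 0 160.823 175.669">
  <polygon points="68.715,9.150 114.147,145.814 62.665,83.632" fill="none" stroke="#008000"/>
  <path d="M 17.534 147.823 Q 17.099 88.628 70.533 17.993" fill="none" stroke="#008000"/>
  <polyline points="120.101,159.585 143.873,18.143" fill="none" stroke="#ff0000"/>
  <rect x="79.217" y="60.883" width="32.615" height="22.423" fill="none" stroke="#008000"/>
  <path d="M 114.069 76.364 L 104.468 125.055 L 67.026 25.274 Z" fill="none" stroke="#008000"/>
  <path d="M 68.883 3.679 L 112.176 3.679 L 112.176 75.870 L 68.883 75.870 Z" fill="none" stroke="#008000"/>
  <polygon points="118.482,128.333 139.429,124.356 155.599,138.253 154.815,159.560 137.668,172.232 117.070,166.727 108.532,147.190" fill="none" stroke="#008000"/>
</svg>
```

G21
G90
G0 X68.715 Y166.519
M3 S526
G1 X114.147 Y29.855 F1470
G1 X62.665 Y92.037
G1 X68.715 Y166.519
M5
G0 X17.534 Y27.846
M3 S526
G1 X19.515 Y51.982 F1470
G1 X25.805 Y77.032
G1 X36.405 Y102.998
G1 X51.314 Y129.880
G1 X70.533 Y157.676
M5
G0 X120.101 Y16.084
M3 S932
G1 X143.873 Y157.526 F1248
M5
G0 X79.217 Y114.786
M3 S526
G1 X111.832 Y114.786 F1470
G1 X111.832 Y92.363
G1 X79.217 Y92.363
G1 X79.217 Y114.786
M5
G0 X114.069 Y99.305
M3 S526
G1 X104.468 Y50.614 F1470
G1 X67.026 Y150.395
G1 X114.069 Y99.305
M5
G0 X68.883 Y171.990
M3 S526
G1 X112.176 Y171.990 F1470
G1 X112.176 Y99.799
G1 X68.883 Y99.799
G1 X68.883 Y171.990
M5
G0 X118.482 Y47.336
M3 S526
G1 X139.429 Y51.313 F1470
G1 X155.599 Y37.416
G1 X154.815 Y16.109
G1 X137.668 Y3.437
G1 X117.070 Y8.942
G1 X108.532 Y28.479
G1 X118.482 Y47.336
M5
G0 X0.000 Y0.000

viewBox `0 0 160.823 175.669` with mm width/height → 1 unit = 1 mm. Flip: y_m = 175.669 − y_svg.

**Shape 1** — `<polygon>` closed polygon, stroke `#008000` → score (S526, F1470). Machine vertices: (68.715,166.519) → (114.147,29.855) → (62.665,92.037) → (68.715,166.519). Closed: final G1 returns to the first vertex.

**Shape 2** — `<path>` quadratic bezier, stroke `#008000` → score (S526, F1470). Control points (SVG): P0=(17.534,147.823), P1=(17.099,88.628), P2=(70.533,17.993); sampled at t=k/5. Machine vertices: (17.534,27.846) → (19.515,51.982) → (25.805,77.032) → (36.405,102.998) → (51.314,129.880) → (70.533,157.676). Open path.

**Shape 3** — `<polyline>` line segment, stroke `#ff0000` → cut (S932, F1248). Machine vertices: (120.101,16.084) → (143.873,157.526). Open path.

**Shape 4** — `<rect>` rectangle, stroke `#008000` → score (S526, F1470). Machine vertices: (79.217,114.786) → (111.832,114.786) → (111.832,92.363) → (79.217,92.363) → (79.217,114.786). Closed: final G1 returns to the first vertex.

**Shape 5** — `<path>` closed polygon, stroke `#008000` → score (S526, F1470). Machine vertices: (114.069,99.305) → (104.468,50.614) → (67.026,150.395) → (114.069,99.305). Closed: final G1 returns to the first vertex.

**Shape 6** — `<path>` rectangle, stroke `#008000` → score (S526, F1470). Machine vertices: (68.883,171.990) → (112.176,171.990) → (112.176,99.799) → (68.883,99.799) → (68.883,171.990). Closed: final G1 returns to the first vertex.

**Shape 7** — `<polygon>` regular polygon, stroke `#008000` → score (S526, F1470). Machine vertices: (118.482,47.336) → (139.429,51.313) → (155.599,37.416) → (154.815,16.109) → (137.668,3.437) → (117.070,8.942) → (108.532,28.479) → (118.482,47.336). Closed: final G1 returns to the first vertex.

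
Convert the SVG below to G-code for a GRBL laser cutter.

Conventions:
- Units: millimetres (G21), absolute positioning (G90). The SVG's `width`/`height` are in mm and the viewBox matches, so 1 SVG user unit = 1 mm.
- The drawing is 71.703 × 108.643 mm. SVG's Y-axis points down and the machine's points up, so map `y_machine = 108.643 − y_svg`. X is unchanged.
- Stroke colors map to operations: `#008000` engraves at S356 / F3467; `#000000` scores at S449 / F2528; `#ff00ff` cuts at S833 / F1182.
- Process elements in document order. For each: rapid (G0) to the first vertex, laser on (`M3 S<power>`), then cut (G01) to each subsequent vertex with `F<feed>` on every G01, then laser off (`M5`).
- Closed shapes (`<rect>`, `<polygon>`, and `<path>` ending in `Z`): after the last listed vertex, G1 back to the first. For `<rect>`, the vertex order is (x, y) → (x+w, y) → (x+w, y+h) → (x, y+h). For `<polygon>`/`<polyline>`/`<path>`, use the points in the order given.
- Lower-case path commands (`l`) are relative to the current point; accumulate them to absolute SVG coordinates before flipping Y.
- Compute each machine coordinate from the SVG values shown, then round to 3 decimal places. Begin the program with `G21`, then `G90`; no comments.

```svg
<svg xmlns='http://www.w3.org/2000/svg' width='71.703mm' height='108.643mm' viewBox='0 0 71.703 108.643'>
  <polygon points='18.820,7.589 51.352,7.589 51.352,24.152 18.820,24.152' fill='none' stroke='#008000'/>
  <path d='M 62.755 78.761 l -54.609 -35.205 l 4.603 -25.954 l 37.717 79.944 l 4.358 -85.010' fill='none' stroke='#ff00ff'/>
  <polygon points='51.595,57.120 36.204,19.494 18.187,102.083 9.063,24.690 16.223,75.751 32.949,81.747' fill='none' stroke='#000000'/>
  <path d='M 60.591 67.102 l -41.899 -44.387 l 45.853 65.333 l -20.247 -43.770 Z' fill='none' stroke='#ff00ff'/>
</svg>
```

G21
G90
G0 X18.820 Y101.054
M3 S356
G01 X51.352 Y101.054 F3467
G01 X51.352 Y84.491 F3467
G01 X18.820 Y84.491 F3467
G01 X18.820 Y101.054 F3467
M5
G0 X62.755 Y29.882
M3 S833
G01 X8.146 Y65.087 F1182
G01 X12.749 Y91.041 F1182
G01 X50.466 Y11.097 F1182
G01 X54.824 Y96.107 F1182
M5
G0 X51.595 Y51.523
M3 S449
G01 X36.204 Y89.149 F2528
G01 X18.187 Y6.560 F2528
G01 X9.063 Y83.953 F2528
G01 X16.223 Y32.892 F2528
G01 X32.949 Y26.896 F2528
G01 X51.595 Y51.523 F2528
M5
G0 X60.591 Y41.541
M3 S833
G01 X18.692 Y85.928 F1182
G01 X64.545 Y20.595 F1182
G01 X44.298 Y64.365 F1182
G01 X60.591 Y41.541 F1182
M5

Since the viewBox matches the mm dimensions, user units are millimetres directly. The only transform is the Y-flip y_m = 108.643 − y_svg.

Shape 1 is a rectangle drawn with `<polygon>`. Its stroke #008000 means engrave at S356, F3467. After flipping Y the toolpath is (18.820,101.054) → (51.352,101.054) → (51.352,84.491) → (18.820,84.491) → (18.820,101.054), returning to the start.

Shape 2 is a open polyline drawn with `<path>`. Its stroke #ff00ff means cut at S833, F1182. After flipping Y the toolpath is (62.755,29.882) → (8.146,65.087) → (12.749,91.041) → (50.466,11.097) → (54.824,96.107).

Shape 3 is a closed polygon drawn with `<polygon>`. Its stroke #000000 means score at S449, F2528. After flipping Y the toolpath is (51.595,51.523) → (36.204,89.149) → (18.187,6.560) → (9.063,83.953) → (16.223,32.892) → (32.949,26.896) → (51.595,51.523), returning to the start.

Shape 4 is a closed polygon drawn with `<path>`. Its stroke #ff00ff means cut at S833, F1182. After flipping Y the toolpath is (60.591,41.541) → (18.692,85.928) → (64.545,20.595) → (44.298,64.365) → (60.591,41.541), returning to the start.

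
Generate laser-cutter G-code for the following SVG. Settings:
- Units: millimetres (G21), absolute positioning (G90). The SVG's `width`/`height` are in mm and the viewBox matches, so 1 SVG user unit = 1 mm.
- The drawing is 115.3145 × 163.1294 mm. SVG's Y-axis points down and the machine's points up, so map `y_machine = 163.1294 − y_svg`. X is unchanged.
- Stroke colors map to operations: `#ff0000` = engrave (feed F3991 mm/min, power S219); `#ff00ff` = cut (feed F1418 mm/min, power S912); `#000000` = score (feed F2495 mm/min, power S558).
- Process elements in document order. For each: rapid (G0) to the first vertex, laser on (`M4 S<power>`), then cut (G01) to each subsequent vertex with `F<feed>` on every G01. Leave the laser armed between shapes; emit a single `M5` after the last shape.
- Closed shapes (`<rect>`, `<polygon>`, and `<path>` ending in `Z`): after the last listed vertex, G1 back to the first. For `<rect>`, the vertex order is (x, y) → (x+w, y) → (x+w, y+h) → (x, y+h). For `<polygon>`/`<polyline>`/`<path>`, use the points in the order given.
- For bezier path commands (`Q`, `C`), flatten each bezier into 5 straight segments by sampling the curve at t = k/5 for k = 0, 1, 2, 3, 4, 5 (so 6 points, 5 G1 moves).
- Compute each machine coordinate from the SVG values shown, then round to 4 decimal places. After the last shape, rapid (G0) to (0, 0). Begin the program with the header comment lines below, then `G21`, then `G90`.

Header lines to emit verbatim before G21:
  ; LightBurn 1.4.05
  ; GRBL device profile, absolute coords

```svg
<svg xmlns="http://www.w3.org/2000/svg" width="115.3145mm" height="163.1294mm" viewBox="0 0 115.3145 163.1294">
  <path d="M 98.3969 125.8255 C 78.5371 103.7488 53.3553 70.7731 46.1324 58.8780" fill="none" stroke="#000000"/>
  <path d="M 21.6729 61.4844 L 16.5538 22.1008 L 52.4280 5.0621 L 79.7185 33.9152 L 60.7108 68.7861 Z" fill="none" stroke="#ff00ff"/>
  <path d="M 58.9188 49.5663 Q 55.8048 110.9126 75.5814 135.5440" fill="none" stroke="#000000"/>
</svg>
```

1 u = 1 mm; y_m = 163.1294 − y.

[1] `<path>` cubic bezier, #000000→score S558 F2495: (98.3969,37.3039) → (86.0286,51.6020) → (73.5006,66.9808) → (61.9302,81.9053) → (52.4350,94.8405) → (46.1324,104.2514)

[2] `<path>` regular polygon, #ff00ff→cut S912 F1418: (21.6729,101.6450) → (16.5538,141.0286) → (52.4280,158.0673) → (79.7185,129.2142) → (60.7108,94.3433) → (21.6729,101.6450) (closed)

[3] `<path>` quadratic bezier, #000000→score S558 F2495: (58.9188,113.5631) → (58.5888,90.4932) → (60.0901,70.3604) → (63.4226,53.1649) → (68.5864,38.9066) → (75.5814,27.5854)

; LightBurn 1.4.05
; GRBL device profile, absolute coords
G21
G90
G0 X98.3969 Y37.3039
M4 S558
G01 X86.0286 Y51.6020 F2495
G01 X73.5006 Y66.9808 F2495
G01 X61.9302 Y81.9053 F2495
G01 X52.4350 Y94.8405 F2495
G01 X46.1324 Y104.2514 F2495
G0 X21.6729 Y101.6450
M4 S912
G01 X16.5538 Y141.0286 F1418
G01 X52.4280 Y158.0673 F1418
G01 X79.7185 Y129.2142 F1418
G01 X60.7108 Y94.3433 F1418
G01 X21.6729 Y101.6450 F1418
G0 X58.9188 Y113.5631
M4 S558
G01 X58.5888 Y90.4932 F2495
G01 X60.0901 Y70.3604 F2495
G01 X63.4226 Y53.1649 F2495
G01 X68.5864 Y38.9066 F2495
G01 X75.5814 Y27.5854 F2495
M5
G0 X0.0000 Y0.0000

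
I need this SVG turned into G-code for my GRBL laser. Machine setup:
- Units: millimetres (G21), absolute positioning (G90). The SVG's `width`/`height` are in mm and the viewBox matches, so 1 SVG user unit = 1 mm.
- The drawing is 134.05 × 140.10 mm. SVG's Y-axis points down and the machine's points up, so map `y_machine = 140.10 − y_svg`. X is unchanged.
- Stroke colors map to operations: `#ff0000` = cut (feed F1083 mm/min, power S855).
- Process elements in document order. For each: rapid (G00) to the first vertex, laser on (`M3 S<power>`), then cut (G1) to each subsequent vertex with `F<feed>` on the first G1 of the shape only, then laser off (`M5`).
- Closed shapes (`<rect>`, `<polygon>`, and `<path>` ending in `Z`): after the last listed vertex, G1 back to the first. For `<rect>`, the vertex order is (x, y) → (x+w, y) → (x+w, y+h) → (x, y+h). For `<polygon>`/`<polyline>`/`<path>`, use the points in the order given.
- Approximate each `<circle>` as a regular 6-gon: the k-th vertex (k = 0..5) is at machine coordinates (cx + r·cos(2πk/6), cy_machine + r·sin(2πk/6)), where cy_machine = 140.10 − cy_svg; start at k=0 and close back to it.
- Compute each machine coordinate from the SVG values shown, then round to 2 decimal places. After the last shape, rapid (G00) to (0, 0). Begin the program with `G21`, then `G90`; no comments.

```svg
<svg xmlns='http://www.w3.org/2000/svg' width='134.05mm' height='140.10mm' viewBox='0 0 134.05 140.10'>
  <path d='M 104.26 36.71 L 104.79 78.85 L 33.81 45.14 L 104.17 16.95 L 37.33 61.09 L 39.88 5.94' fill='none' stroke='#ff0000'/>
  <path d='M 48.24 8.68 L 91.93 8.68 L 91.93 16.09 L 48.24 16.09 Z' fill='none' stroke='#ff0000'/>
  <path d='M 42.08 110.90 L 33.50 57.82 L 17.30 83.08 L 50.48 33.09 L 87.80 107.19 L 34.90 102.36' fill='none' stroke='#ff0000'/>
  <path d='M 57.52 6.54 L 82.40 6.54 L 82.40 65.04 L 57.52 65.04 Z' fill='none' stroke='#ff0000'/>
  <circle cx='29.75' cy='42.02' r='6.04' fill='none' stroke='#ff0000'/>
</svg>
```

G21
G90
G00 X104.26 Y103.39
M3 S855
G1 X104.79 Y61.25 F1083
G1 X33.81 Y94.96
G1 X104.17 Y123.15
G1 X37.33 Y79.01
G1 X39.88 Y134.16
M5
G00 X48.24 Y131.42
M3 S855
G1 X91.93 Y131.42 F1083
G1 X91.93 Y124.01
G1 X48.24 Y124.01
G1 X48.24 Y131.42
M5
G00 X42.08 Y29.20
M3 S855
G1 X33.50 Y82.28 F1083
G1 X17.30 Y57.02
G1 X50.48 Y107.01
G1 X87.80 Y32.91
G1 X34.90 Y37.74
M5
G00 X57.52 Y133.56
M3 S855
G1 X82.40 Y133.56 F1083
G1 X82.40 Y75.06
G1 X57.52 Y75.06
G1 X57.52 Y133.56
M5
G00 X35.79 Y98.08
M3 S855
G1 X32.77 Y103.31 F1083
G1 X26.73 Y103.31
G1 X23.71 Y98.08
G1 X26.73 Y92.85
G1 X32.77 Y92.85
G1 X35.79 Y98.08
M5
G00 X0.00 Y0.00

viewBox `0 0 134.05 140.10` with mm width/height → 1 unit = 1 mm. Flip: y_m = 140.10 − y_svg.

**Shape 1** — `<path>` open polyline, stroke `#ff0000` → cut (S855, F1083). Machine vertices: (104.26,103.39) → (104.79,61.25) → (33.81,94.96) → (104.17,123.15) → (37.33,79.01) → (39.88,134.16). Open path.

**Shape 2** — `<path>` rectangle, stroke `#ff0000` → cut (S855, F1083). Machine vertices: (48.24,131.42) → (91.93,131.42) → (91.93,124.01) → (48.24,124.01) → (48.24,131.42). Closed: final G1 returns to the first vertex.

**Shape 3** — `<path>` open polyline, stroke `#ff0000` → cut (S855, F1083). Machine vertices: (42.08,29.20) → (33.50,82.28) → (17.30,57.02) → (50.48,107.01) → (87.80,32.91) → (34.90,37.74). Open path.

**Shape 4** — `<path>` rectangle, stroke `#ff0000` → cut (S855, F1083). Machine vertices: (57.52,133.56) → (82.40,133.56) → (82.40,75.06) → (57.52,75.06) → (57.52,133.56). Closed: final G1 returns to the first vertex.

**Shape 5** — `<circle>` circle, stroke `#ff0000` → cut (S855, F1083). Machine vertices: (35.79,98.08) → (32.77,103.31) → (26.73,103.31) → (23.71,98.08) → (26.73,92.85) → (32.77,92.85) → (35.79,98.08). Closed: final G1 returns to the first vertex.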